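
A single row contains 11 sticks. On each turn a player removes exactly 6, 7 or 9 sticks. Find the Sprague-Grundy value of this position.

Grundy values for subtraction set {6, 7, 9}:
g(0) = mex{} = 0
g(1) = mex{} = 0
g(2) = mex{} = 0
g(3) = mex{} = 0
g(4) = mex{} = 0
g(5) = mex{} = 0
g(6) = mex{0} = 1
g(7) = mex{0} = 1
g(8) = mex{0} = 1
g(9) = mex{0} = 1
g(10) = mex{0} = 1
g(11) = mex{0} = 1
So g(11) = 1.

1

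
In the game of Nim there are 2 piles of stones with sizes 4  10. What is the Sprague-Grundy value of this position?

14

Nim-sum: 4 XOR 10 = 14.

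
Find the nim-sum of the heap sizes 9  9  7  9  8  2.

Compute the nim-sum pairwise:
9 ⊕ 9 = 0
0 ⊕ 7 = 7
7 ⊕ 9 = 14
14 ⊕ 8 = 6
6 ⊕ 2 = 4

4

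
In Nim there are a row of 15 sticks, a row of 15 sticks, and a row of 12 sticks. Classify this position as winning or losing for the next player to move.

Winning position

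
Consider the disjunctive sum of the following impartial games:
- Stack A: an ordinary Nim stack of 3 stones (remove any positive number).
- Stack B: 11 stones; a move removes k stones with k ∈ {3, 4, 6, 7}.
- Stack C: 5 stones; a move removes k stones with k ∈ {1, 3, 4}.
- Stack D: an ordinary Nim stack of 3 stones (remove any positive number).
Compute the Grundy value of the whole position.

3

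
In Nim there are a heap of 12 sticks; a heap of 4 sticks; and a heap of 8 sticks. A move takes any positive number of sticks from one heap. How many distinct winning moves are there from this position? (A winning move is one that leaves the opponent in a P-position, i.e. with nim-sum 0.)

Nim-sum: 12 ^ 4 ^ 8 = 0.
The nim-sum is already 0, so every move leaves a nonzero nim-sum — there are no winning moves.

0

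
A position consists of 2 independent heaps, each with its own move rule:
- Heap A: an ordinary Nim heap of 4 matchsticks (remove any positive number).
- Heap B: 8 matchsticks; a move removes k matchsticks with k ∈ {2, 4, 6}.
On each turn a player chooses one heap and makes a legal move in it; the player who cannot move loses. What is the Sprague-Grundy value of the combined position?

4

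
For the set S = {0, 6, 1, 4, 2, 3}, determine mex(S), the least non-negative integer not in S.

5

The values 0, 1, 2, 3, 4 are all present; 5 is the first non-negative integer missing from the set.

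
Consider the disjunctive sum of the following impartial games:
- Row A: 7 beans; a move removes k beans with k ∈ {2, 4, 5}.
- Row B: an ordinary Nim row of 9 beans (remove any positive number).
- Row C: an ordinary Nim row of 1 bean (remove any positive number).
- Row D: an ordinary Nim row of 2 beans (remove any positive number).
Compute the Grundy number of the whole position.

10

Build the Grundy sequence for row A with g(k) = mex{g(k−s) : s ∈ {2, 4, 5}, s ≤ k}:
k:     0  1  2  3  4  5  6  7
g(k):  0  0  1  1  2  2  3  0
So g(7) = 0.
Row B is a plain Nim row of size 9, so its Grundy value is 9.
Row C is a plain Nim row of size 1, so its Grundy value is 1.
Row D is a plain Nim row of size 2, so its Grundy value is 2.
The value of a disjunctive sum is the nim-sum of the parts.
Combined value = 0 ⊕ 9 ⊕ 1 ⊕ 2 = 10.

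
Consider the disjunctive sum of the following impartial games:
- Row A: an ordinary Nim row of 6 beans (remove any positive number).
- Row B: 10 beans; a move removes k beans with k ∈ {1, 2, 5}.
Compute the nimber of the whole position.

7

Row A is a plain Nim row of size 6, so its Grundy value is 6.
Grundy values for row B (subtraction set {1, 2, 5}):
k:     0  1  2  3  4  5  6  7  8  9 10
g(k):  0  1  2  0  1  2  0  1  2  0  1
So g(10) = 1.
The value of a disjunctive sum is the nim-sum of the parts.
Combined value = 6 XOR 1 = 7.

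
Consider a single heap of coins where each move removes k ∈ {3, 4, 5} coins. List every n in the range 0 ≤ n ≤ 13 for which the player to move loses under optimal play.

0, 1, 2, 8, 9, 10

Compute g(0), g(1), … for moves {3, 4, 5}:
g(0) = mex{} = 0
g(1) = mex{} = 0
g(2) = mex{} = 0
g(3) = mex{0} = 1
g(4) = mex{0} = 1
g(5) = mex{0} = 1
g(6) = mex{0,1} = 2
g(7) = mex{0,1} = 2
g(8) = mex{1} = 0
g(9) = mex{1,2} = 0
g(10) = mex{1,2} = 0
g(11) = mex{0,2} = 1
g(12) = mex{0,2} = 1
g(13) = mex{0} = 1
The P-positions (g = 0) in 0..13 are 0, 1, 2, 8, 9, 10.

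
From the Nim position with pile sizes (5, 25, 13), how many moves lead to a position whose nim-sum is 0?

Compute the nim-sum pairwise:
5 XOR 25 = 28
28 XOR 13 = 17
The overall nim-sum is X = 17. A pile of size p has a winning move iff p XOR X < p (reduce it to p XOR X).
  5: 5 XOR 17 = 20 ≥ 5 — no move.
  25: 25 XOR 17 = 8 < 25 — winning move (to 8).
  13: 13 XOR 17 = 28 ≥ 13 — no move.
That gives 1 winning move.

1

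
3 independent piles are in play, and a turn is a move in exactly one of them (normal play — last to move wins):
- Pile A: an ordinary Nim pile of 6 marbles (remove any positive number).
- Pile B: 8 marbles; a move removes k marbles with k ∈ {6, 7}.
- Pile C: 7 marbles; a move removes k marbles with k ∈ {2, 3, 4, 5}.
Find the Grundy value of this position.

Pile A is a plain Nim pile of size 6, so its Grundy value is 6.
Grundy values for pile B (subtraction set {6, 7}):
k:     0  1  2  3  4  5  6  7  8
g(k):  0  0  0  0  0  0  1  1  1
So g(8) = 1.
Grundy values for pile C (subtraction set {2, 3, 4, 5}):
k:     0  1  2  3  4  5  6  7
g(k):  0  0  1  1  2  2  3  0
So g(7) = 0.
The value of a disjunctive sum is the nim-sum of the parts.
Combined value = 6 XOR 1 XOR 0 = 7.

7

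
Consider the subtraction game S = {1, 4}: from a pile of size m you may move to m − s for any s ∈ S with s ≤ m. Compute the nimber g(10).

0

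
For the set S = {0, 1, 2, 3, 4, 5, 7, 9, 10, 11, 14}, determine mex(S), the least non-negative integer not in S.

The values 0, 1, 2, 3, 4, 5 are all present; 6 is the first non-negative integer missing from the set.

6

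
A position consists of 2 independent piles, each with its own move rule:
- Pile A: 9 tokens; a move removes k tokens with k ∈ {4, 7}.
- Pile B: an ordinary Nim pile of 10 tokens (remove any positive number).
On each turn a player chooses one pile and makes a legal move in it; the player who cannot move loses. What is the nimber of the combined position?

Grundy values for pile A (subtraction set {4, 7}):
k:     0  1  2  3  4  5  6  7  8  9
g(k):  0  0  0  0  1  1  1  1  2  2
So g(9) = 2.
Pile B is a plain Nim pile of size 10, so its Grundy value is 10.
By the Sprague-Grundy theorem, the Grundy value of a sum of independent games is the XOR of the component values.
Combined value = 2 XOR 10 = 8.

8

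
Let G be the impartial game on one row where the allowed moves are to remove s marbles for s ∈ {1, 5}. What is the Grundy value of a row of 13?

Compute g(0), g(1), … for moves {1, 5}:
g(0) = mex{} = 0
g(1) = mex{0} = 1
g(2) = mex{1} = 0
g(3) = mex{0} = 1
g(4) = mex{1} = 0
g(5) = mex{0} = 1
g(6) = mex{1} = 0
g(7) = mex{0} = 1
g(8) = mex{1} = 0
g(9) = mex{0} = 1
g(10) = mex{1} = 0
g(11) = mex{0} = 1
g(12) = mex{1} = 0
g(13) = mex{0} = 1
So g(13) = 1.

1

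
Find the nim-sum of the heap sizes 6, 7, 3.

2

Compute the nim-sum pairwise:
6 XOR 7 = 1
1 XOR 3 = 2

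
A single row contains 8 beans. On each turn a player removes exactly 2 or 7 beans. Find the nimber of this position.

Grundy values for subtraction set {2, 7}:
k:     0  1  2  3  4  5  6  7  8
g(k):  0  0  1  1  0  0  1  1  2
So g(8) = 2.

2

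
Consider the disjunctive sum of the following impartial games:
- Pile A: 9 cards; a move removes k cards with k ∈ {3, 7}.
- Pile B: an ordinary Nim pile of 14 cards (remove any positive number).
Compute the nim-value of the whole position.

15

For pile A, compute g(0), g(1), … with moves {3, 7}:
k:     0  1  2  3  4  5  6  7  8  9
g(k):  0  0  0  1  1  1  0  2  2  1
So g(9) = 1.
Pile B is a plain Nim pile of size 14, so its Grundy value is 14.
By the Sprague-Grundy theorem, the Grundy value of a sum of independent games is the XOR of the component values.
Combined value = 1 XOR 14 = 15.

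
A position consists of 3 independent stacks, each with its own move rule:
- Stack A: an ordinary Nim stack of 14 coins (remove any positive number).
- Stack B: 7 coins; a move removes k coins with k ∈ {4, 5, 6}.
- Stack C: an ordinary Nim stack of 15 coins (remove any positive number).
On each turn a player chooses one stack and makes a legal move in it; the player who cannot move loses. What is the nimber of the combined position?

Stack A is a plain Nim stack of size 14, so its Grundy value is 14.
For stack B, compute g(0), g(1), … with moves {4, 5, 6}:
k:     0  1  2  3  4  5  6  7
g(k):  0  0  0  0  1  1  1  1
So g(7) = 1.
Stack C is a plain Nim stack of size 15, so its Grundy value is 15.
The value of a disjunctive sum is the nim-sum of the parts.
Combined value = 14 XOR 1 XOR 15 = 0.

0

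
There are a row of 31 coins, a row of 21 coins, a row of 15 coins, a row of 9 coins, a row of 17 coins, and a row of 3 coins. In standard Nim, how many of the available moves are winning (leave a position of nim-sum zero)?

3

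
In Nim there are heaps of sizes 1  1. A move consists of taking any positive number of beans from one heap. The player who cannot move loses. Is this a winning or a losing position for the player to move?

Nim-sum: 1 ⊕ 1 = 0.
The nim-sum is 0, so this is a P-position: the player to move is in a losing position under optimal play.

Losing position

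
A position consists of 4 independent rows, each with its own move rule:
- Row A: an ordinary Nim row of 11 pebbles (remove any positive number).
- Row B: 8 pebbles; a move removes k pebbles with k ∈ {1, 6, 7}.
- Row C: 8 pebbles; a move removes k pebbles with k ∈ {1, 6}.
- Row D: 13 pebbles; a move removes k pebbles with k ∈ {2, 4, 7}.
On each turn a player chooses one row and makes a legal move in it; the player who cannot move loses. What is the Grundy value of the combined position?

10

Row A is a plain Nim row of size 11, so its Grundy value is 11.
For row B, compute g(0), g(1), … with moves {1, 6, 7}:
k:     0  1  2  3  4  5  6  7  8
g(k):  0  1  0  1  0  1  2  3  2
So g(8) = 2.
For row C, compute g(0), g(1), … with moves {1, 6}:
g(0) = mex{} = 0
g(1) = mex{0} = 1
g(2) = mex{1} = 0
g(3) = mex{0} = 1
g(4) = mex{1} = 0
g(5) = mex{0} = 1
g(6) = mex{0,1} = 2
g(7) = mex{1,2} = 0
g(8) = mex{0} = 1
So g(8) = 1.
For row D, compute g(0), g(1), … with moves {2, 4, 7}:
k:     0  1  2  3  4  5  6  7  8  9 10 11 12 13
g(k):  0  0  1  1  2  2  0  3  1  0  2  1  0  2
So g(13) = 2.
By the Sprague-Grundy theorem, the Grundy value of a sum of independent games is the XOR of the component values.
Combined value = 11 ⊕ 2 ⊕ 1 ⊕ 2 = 10.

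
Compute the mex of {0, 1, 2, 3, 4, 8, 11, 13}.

The values 0, 1, 2, 3, 4 are all present; 5 is the first non-negative integer missing from the set.

5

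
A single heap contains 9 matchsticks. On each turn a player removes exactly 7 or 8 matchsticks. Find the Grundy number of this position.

1

Build the Grundy sequence with g(k) = mex{g(k−s) : s ∈ {7, 8}, s ≤ k}:
k:     0  1  2  3  4  5  6  7  8  9
g(k):  0  0  0  0  0  0  0  1  1  1
So g(9) = 1.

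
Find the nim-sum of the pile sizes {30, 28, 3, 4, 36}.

33

Nim-sum: 30 ⊕ 28 ⊕ 3 ⊕ 4 ⊕ 36 = 33.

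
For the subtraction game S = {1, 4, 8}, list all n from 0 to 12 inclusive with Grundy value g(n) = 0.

0, 2, 5, 7, 12

Grundy values for subtraction set {1, 4, 8}:
k:     0  1  2  3  4  5  6  7  8  9 10 11 12
g(k):  0  1  0  1  2  0  1  0  1  2  3  2  0
The P-positions (g = 0) in 0..12 are 0, 2, 5, 7, 12.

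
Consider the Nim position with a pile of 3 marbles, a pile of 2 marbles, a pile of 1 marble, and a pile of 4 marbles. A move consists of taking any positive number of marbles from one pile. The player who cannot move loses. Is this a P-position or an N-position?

Nim-sum: 3 XOR 2 XOR 1 XOR 4 = 4.
The nim-sum is 4 ≠ 0, so this is an N-position: the player to move can win.

N-position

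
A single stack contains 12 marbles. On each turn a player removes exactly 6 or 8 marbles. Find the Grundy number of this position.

2

Build the Grundy sequence with g(k) = mex{g(k−s) : s ∈ {6, 8}, s ≤ k}:
g(0) = mex{} = 0
g(1) = mex{} = 0
g(2) = mex{} = 0
g(3) = mex{} = 0
g(4) = mex{} = 0
g(5) = mex{} = 0
g(6) = mex{0} = 1
g(7) = mex{0} = 1
g(8) = mex{0} = 1
g(9) = mex{0} = 1
g(10) = mex{0} = 1
g(11) = mex{0} = 1
g(12) = mex{0,1} = 2
So g(12) = 2.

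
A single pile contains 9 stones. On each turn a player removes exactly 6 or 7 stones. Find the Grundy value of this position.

1

Build the Grundy sequence with g(k) = mex{g(k−s) : s ∈ {6, 7}, s ≤ k}:
g(0) = mex{} = 0
g(1) = mex{} = 0
g(2) = mex{} = 0
g(3) = mex{} = 0
g(4) = mex{} = 0
g(5) = mex{} = 0
g(6) = mex{0} = 1
g(7) = mex{0} = 1
g(8) = mex{0} = 1
g(9) = mex{0} = 1
So g(9) = 1.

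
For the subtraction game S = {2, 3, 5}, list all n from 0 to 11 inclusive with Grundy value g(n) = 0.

Grundy values for subtraction set {2, 3, 5}:
k:     0  1  2  3  4  5  6  7  8  9 10 11
g(k):  0  0  1  1  2  2  3  0  0  1  1  2
The P-positions (g = 0) in 0..11 are 0, 1, 7, 8.

0, 1, 7, 8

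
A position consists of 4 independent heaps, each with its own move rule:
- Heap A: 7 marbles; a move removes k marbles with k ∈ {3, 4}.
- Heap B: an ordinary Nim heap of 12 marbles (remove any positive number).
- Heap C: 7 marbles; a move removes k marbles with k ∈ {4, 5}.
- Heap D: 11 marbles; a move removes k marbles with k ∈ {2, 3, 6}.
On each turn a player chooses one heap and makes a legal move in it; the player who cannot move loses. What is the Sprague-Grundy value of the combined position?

12

Grundy values for heap A (subtraction set {3, 4}):
k:     0  1  2  3  4  5  6  7
g(k):  0  0  0  1  1  1  2  0
So g(7) = 0.
Heap B is a plain Nim heap of size 12, so its Grundy value is 12.
For heap C, compute g(0), g(1), … with moves {4, 5}:
g(0) = mex{} = 0
g(1) = mex{} = 0
g(2) = mex{} = 0
g(3) = mex{} = 0
g(4) = mex{0} = 1
g(5) = mex{0} = 1
g(6) = mex{0} = 1
g(7) = mex{0} = 1
So g(7) = 1.
Grundy values for heap D (subtraction set {2, 3, 6}):
g(0) = mex{} = 0
g(1) = mex{} = 0
g(2) = mex{0} = 1
g(3) = mex{0} = 1
g(4) = mex{0,1} = 2
g(5) = mex{1} = 0
g(6) = mex{0,1,2} = 3
g(7) = mex{0,2} = 1
g(8) = mex{0,1,3} = 2
g(9) = mex{1,3} = 0
g(10) = mex{1,2} = 0
g(11) = mex{0,2} = 1
So g(11) = 1.
By the Sprague-Grundy theorem, the Grundy value of a sum of independent games is the XOR of the component values.
Combined value = 0 ⊕ 12 ⊕ 1 ⊕ 1 = 12.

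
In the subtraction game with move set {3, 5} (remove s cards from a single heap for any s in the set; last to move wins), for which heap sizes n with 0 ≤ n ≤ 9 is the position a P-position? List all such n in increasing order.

0, 1, 2, 8, 9

Grundy values for subtraction set {3, 5}:
g(0) = mex{} = 0
g(1) = mex{} = 0
g(2) = mex{} = 0
g(3) = mex{0} = 1
g(4) = mex{0} = 1
g(5) = mex{0} = 1
g(6) = mex{0,1} = 2
g(7) = mex{0,1} = 2
g(8) = mex{1} = 0
g(9) = mex{1,2} = 0
The P-positions (g = 0) in 0..9 are 0, 1, 2, 8, 9.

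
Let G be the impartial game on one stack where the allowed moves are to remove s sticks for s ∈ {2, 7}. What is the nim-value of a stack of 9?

0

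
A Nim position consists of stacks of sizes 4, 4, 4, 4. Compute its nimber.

0

Compute the nim-sum pairwise:
4 XOR 4 = 0
0 XOR 4 = 4
4 XOR 4 = 0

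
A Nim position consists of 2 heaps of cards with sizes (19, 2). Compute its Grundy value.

17

Nim-sum: 19 XOR 2 = 17.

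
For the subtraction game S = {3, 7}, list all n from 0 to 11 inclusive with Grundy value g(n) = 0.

0, 1, 2, 6, 10, 11

Compute g(0), g(1), … for moves {3, 7}:
g(0) = mex{} = 0
g(1) = mex{} = 0
g(2) = mex{} = 0
g(3) = mex{0} = 1
g(4) = mex{0} = 1
g(5) = mex{0} = 1
g(6) = mex{1} = 0
g(7) = mex{0,1} = 2
g(8) = mex{0,1} = 2
g(9) = mex{0} = 1
g(10) = mex{1,2} = 0
g(11) = mex{1,2} = 0
The P-positions (g = 0) in 0..11 are 0, 1, 2, 6, 10, 11.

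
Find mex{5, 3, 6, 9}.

0

0 is not in the set, so the mex is 0.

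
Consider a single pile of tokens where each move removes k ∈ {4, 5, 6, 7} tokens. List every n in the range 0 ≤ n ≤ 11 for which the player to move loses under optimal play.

0, 1, 2, 3, 11

Compute g(0), g(1), … for moves {4, 5, 6, 7}:
k:     0  1  2  3  4  5  6  7  8  9 10 11
g(k):  0  0  0  0  1  1  1  1  2  2  2  0
The P-positions (g = 0) in 0..11 are 0, 1, 2, 3, 11.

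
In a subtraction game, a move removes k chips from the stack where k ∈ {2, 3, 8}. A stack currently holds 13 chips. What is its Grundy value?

Build the Grundy sequence with g(k) = mex{g(k−s) : s ∈ {2, 3, 8}, s ≤ k}:
k:     0  1  2  3  4  5  6  7  8  9 10 11 12 13
g(k):  0  0  1  1  2  0  0  1  1  2  0  0  1  1
So g(13) = 1.

1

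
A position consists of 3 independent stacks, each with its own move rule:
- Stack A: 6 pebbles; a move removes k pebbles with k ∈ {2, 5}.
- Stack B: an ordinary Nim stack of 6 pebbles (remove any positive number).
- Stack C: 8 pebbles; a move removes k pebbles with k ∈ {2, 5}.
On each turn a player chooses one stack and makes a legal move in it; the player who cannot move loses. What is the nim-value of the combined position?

7

Grundy values for stack A (subtraction set {2, 5}):
k:     0  1  2  3  4  5  6
g(k):  0  0  1  1  0  2  1
So g(6) = 1.
Stack B is a plain Nim stack of size 6, so its Grundy value is 6.
For stack C, compute g(0), g(1), … with moves {2, 5}:
k:     0  1  2  3  4  5  6  7  8
g(k):  0  0  1  1  0  2  1  0  0
So g(8) = 0.
By the Sprague-Grundy theorem, the Grundy value of a sum of independent games is the XOR of the component values.
Combined value = 1 XOR 6 XOR 0 = 7.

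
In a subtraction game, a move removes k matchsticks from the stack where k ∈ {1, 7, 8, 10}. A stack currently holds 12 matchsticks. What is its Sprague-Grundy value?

2

Grundy values for subtraction set {1, 7, 8, 10}:
g(0) = mex{} = 0
g(1) = mex{0} = 1
g(2) = mex{1} = 0
g(3) = mex{0} = 1
g(4) = mex{1} = 0
g(5) = mex{0} = 1
g(6) = mex{1} = 0
g(7) = mex{0} = 1
g(8) = mex{0,1} = 2
g(9) = mex{0,1,2} = 3
g(10) = mex{0,1,3} = 2
g(11) = mex{0,1,2} = 3
g(12) = mex{0,1,3} = 2
So g(12) = 2.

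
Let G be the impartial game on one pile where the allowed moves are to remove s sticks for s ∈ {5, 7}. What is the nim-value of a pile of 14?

0

Compute g(0), g(1), … for moves {5, 7}:
g(0) = mex{} = 0
g(1) = mex{} = 0
g(2) = mex{} = 0
g(3) = mex{} = 0
g(4) = mex{} = 0
g(5) = mex{0} = 1
g(6) = mex{0} = 1
g(7) = mex{0} = 1
g(8) = mex{0} = 1
g(9) = mex{0} = 1
g(10) = mex{0,1} = 2
g(11) = mex{0,1} = 2
g(12) = mex{1} = 0
g(13) = mex{1} = 0
g(14) = mex{1} = 0
So g(14) = 0.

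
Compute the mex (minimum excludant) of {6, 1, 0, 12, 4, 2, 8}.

3

The values 0, 1, 2 are all present; 3 is the first non-negative integer missing from the set.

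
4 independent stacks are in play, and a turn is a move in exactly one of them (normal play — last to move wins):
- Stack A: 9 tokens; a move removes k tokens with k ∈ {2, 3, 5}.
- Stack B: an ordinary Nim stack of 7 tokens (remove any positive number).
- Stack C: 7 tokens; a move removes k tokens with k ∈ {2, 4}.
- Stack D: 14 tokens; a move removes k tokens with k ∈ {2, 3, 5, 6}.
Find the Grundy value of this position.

Grundy values for stack A (subtraction set {2, 3, 5}):
k:     0  1  2  3  4  5  6  7  8  9
g(k):  0  0  1  1  2  2  3  0  0  1
So g(9) = 1.
Stack B is a plain Nim stack of size 7, so its Grundy value is 7.
For stack C, compute g(0), g(1), … with moves {2, 4}:
g(0) = mex{} = 0
g(1) = mex{} = 0
g(2) = mex{0} = 1
g(3) = mex{0} = 1
g(4) = mex{0,1} = 2
g(5) = mex{0,1} = 2
g(6) = mex{1,2} = 0
g(7) = mex{1,2} = 0
So g(7) = 0.
Build the Grundy sequence for stack D with g(k) = mex{g(k−s) : s ∈ {2, 3, 5, 6}, s ≤ k}:
k:     0  1  2  3  4  5  6  7  8  9 10 11 12 13 14
g(k):  0  0  1  1  2  2  3  3  0  0  1  1  2  2  3
So g(14) = 3.
By the Sprague-Grundy theorem, the Grundy value of a sum of independent games is the XOR of the component values.
Combined value = 1 ⊕ 7 ⊕ 0 ⊕ 3 = 5.

5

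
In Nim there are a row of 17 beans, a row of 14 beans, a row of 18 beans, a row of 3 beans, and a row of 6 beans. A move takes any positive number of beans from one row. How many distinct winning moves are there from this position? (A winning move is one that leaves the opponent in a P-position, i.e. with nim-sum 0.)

1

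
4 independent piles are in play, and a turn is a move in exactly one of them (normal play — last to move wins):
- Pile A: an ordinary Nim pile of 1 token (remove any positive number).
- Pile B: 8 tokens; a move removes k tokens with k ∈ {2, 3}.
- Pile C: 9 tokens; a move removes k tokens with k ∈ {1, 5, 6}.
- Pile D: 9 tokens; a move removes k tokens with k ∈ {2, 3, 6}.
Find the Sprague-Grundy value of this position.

Pile A is a plain Nim pile of size 1, so its Grundy value is 1.
Build the Grundy sequence for pile B with g(k) = mex{g(k−s) : s ∈ {2, 3}, s ≤ k}:
g(0) = mex{} = 0
g(1) = mex{} = 0
g(2) = mex{0} = 1
g(3) = mex{0} = 1
g(4) = mex{0,1} = 2
g(5) = mex{1} = 0
g(6) = mex{1,2} = 0
g(7) = mex{0,2} = 1
g(8) = mex{0} = 1
So g(8) = 1.
Build the Grundy sequence for pile C with g(k) = mex{g(k−s) : s ∈ {1, 5, 6}, s ≤ k}:
g(0) = mex{} = 0
g(1) = mex{0} = 1
g(2) = mex{1} = 0
g(3) = mex{0} = 1
g(4) = mex{1} = 0
g(5) = mex{0} = 1
g(6) = mex{0,1} = 2
g(7) = mex{0,1,2} = 3
g(8) = mex{0,1,3} = 2
g(9) = mex{0,1,2} = 3
So g(9) = 3.
Grundy values for pile D (subtraction set {2, 3, 6}):
k:     0  1  2  3  4  5  6  7  8  9
g(k):  0  0  1  1  2  0  3  1  2  0
So g(9) = 0.
By the Sprague-Grundy theorem, the Grundy value of a sum of independent games is the XOR of the component values.
Combined value = 1 XOR 1 XOR 3 XOR 0 = 3.

3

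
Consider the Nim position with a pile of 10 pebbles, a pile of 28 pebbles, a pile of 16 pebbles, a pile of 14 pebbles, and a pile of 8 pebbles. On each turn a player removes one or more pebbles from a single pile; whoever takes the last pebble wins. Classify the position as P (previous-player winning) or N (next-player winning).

P-position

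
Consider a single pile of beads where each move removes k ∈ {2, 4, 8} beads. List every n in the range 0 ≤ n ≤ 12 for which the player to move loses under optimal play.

0, 1, 6, 7, 12

Build the Grundy sequence with g(k) = mex{g(k−s) : s ∈ {2, 4, 8}, s ≤ k}:
k:     0  1  2  3  4  5  6  7  8  9 10 11 12
g(k):  0  0  1  1  2  2  0  0  1  1  2  2  0
The P-positions (g = 0) in 0..12 are 0, 1, 6, 7, 12.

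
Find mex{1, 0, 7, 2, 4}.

The values 0, 1, 2 are all present; 3 is the first non-negative integer missing from the set.

3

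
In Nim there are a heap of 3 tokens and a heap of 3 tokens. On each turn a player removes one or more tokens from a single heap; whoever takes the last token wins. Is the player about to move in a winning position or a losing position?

Losing position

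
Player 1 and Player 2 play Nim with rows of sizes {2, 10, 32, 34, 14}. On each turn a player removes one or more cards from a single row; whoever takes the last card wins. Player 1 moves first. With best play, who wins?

Nim-sum: 2 ⊕ 10 ⊕ 32 ⊕ 34 ⊕ 14 = 4.
The nim-sum is 4 ≠ 0, so this is an N-position: the player to move can win; Player 1 has a winning move.

Player 1 wins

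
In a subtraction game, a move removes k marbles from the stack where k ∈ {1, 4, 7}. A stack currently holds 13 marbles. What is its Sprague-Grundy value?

0

Compute g(0), g(1), … for moves {1, 4, 7}:
g(0) = mex{} = 0
g(1) = mex{0} = 1
g(2) = mex{1} = 0
g(3) = mex{0} = 1
g(4) = mex{0,1} = 2
g(5) = mex{1,2} = 0
g(6) = mex{0} = 1
g(7) = mex{0,1} = 2
g(8) = mex{1,2} = 0
g(9) = mex{0} = 1
g(10) = mex{1} = 0
g(11) = mex{0,2} = 1
g(12) = mex{0,1} = 2
g(13) = mex{1,2} = 0
So g(13) = 0.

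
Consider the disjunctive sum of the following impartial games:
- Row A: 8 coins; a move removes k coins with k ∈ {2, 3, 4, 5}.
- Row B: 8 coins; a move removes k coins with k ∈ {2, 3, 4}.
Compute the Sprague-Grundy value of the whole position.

Build the Grundy sequence for row A with g(k) = mex{g(k−s) : s ∈ {2, 3, 4, 5}, s ≤ k}:
g(0) = mex{} = 0
g(1) = mex{} = 0
g(2) = mex{0} = 1
g(3) = mex{0} = 1
g(4) = mex{0,1} = 2
g(5) = mex{0,1} = 2
g(6) = mex{0,1,2} = 3
g(7) = mex{1,2} = 0
g(8) = mex{1,2,3} = 0
So g(8) = 0.
For row B, compute g(0), g(1), … with moves {2, 3, 4}:
g(0) = mex{} = 0
g(1) = mex{} = 0
g(2) = mex{0} = 1
g(3) = mex{0} = 1
g(4) = mex{0,1} = 2
g(5) = mex{0,1} = 2
g(6) = mex{1,2} = 0
g(7) = mex{1,2} = 0
g(8) = mex{0,2} = 1
So g(8) = 1.
By the Sprague-Grundy theorem, the Grundy value of a sum of independent games is the XOR of the component values.
Combined value = 0 XOR 1 = 1.

1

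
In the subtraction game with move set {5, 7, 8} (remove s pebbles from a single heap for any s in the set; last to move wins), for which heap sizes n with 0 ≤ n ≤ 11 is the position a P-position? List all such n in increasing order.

0, 1, 2, 3, 4

Build the Grundy sequence with g(k) = mex{g(k−s) : s ∈ {5, 7, 8}, s ≤ k}:
g(0) = mex{} = 0
g(1) = mex{} = 0
g(2) = mex{} = 0
g(3) = mex{} = 0
g(4) = mex{} = 0
g(5) = mex{0} = 1
g(6) = mex{0} = 1
g(7) = mex{0} = 1
g(8) = mex{0} = 1
g(9) = mex{0} = 1
g(10) = mex{0,1} = 2
g(11) = mex{0,1} = 2
The P-positions (g = 0) in 0..11 are 0, 1, 2, 3, 4.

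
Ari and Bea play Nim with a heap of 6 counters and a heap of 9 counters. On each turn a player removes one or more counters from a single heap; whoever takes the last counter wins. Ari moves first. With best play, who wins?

Ari wins

Nim-sum: 6 ⊕ 9 = 15.
The nim-sum is 15 ≠ 0, so this is an N-position: the player to move can win; Ari has a winning move.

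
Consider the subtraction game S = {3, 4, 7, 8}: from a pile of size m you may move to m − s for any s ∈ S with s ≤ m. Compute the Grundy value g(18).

Build the Grundy sequence with g(k) = mex{g(k−s) : s ∈ {3, 4, 7, 8}, s ≤ k}:
k:     0  1  2  3  4  5  6  7  8  9 10 11 12 13 14 15 16 17 18
g(k):  0  0  0  1  1  1  2  2  2  3  3  0  0  0  1  1  1  2  2
So g(18) = 2.

2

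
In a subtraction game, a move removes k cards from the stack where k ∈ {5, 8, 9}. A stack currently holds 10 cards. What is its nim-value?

2

Build the Grundy sequence with g(k) = mex{g(k−s) : s ∈ {5, 8, 9}, s ≤ k}:
k:     0  1  2  3  4  5  6  7  8  9 10
g(k):  0  0  0  0  0  1  1  1  1  1  2
So g(10) = 2.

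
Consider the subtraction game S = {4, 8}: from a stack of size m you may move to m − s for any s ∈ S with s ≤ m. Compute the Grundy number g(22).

Grundy values for subtraction set {4, 8}:
k:     0  1  2  3  4  5  6  7  8  9 10 11 12 13 14 15 16 17 18 19 20 21 22
g(k):  0  0  0  0  1  1  1  1  2  2  2  2  0  0  0  0  1  1  1  1  2  2  2
So g(22) = 2.

2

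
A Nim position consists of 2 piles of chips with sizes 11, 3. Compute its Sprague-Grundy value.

Compute the nim-sum pairwise:
11 XOR 3 = 8

8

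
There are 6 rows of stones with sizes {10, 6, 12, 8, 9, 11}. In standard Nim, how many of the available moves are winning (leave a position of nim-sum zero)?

Compute the nim-sum pairwise:
10 ⊕ 6 = 12
12 ⊕ 12 = 0
0 ⊕ 8 = 8
8 ⊕ 9 = 1
1 ⊕ 11 = 10
The overall nim-sum is X = 10. A row of size p has a winning move iff p XOR X < p (reduce it to p XOR X).
  10: 10 XOR 10 = 0 < 10 — winning move (to 0).
  6: 6 XOR 10 = 12 ≥ 6 — no move.
  12: 12 XOR 10 = 6 < 12 — winning move (to 6).
  8: 8 XOR 10 = 2 < 8 — winning move (to 2).
  9: 9 XOR 10 = 3 < 9 — winning move (to 3).
  11: 11 XOR 10 = 1 < 11 — winning move (to 1).
That gives 5 winning moves.

5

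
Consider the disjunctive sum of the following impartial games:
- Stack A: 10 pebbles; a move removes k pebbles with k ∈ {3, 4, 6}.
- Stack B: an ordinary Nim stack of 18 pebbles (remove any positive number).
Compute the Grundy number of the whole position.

Grundy values for stack A (subtraction set {3, 4, 6}):
k:     0  1  2  3  4  5  6  7  8  9 10
g(k):  0  0  0  1  1  1  2  2  2  0  0
So g(10) = 0.
Stack B is a plain Nim stack of size 18, so its Grundy value is 18.
The value of a disjunctive sum is the nim-sum of the parts.
Combined value = 0 XOR 18 = 18.

18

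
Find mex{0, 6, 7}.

1

0 is in the set but 1 is not, so the mex is 1.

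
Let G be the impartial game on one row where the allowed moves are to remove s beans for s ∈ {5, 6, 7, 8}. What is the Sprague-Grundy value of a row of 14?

Build the Grundy sequence with g(k) = mex{g(k−s) : s ∈ {5, 6, 7, 8}, s ≤ k}:
k:     0  1  2  3  4  5  6  7  8  9 10 11 12 13 14
g(k):  0  0  0  0  0  1  1  1  1  1  2  2  2  0  0
So g(14) = 0.

0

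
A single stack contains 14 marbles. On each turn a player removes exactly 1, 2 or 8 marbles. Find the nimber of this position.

2

Build the Grundy sequence with g(k) = mex{g(k−s) : s ∈ {1, 2, 8}, s ≤ k}:
k:     0  1  2  3  4  5  6  7  8  9 10 11 12 13 14
g(k):  0  1  2  0  1  2  0  1  2  0  1  2  0  1  2
So g(14) = 2.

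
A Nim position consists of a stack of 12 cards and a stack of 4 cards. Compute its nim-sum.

Compute the nim-sum pairwise:
12 XOR 4 = 8

8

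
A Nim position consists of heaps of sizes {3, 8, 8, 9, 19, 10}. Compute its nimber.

19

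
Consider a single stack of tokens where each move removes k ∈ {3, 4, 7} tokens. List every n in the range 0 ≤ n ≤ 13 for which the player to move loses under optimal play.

0, 1, 2, 10, 11, 12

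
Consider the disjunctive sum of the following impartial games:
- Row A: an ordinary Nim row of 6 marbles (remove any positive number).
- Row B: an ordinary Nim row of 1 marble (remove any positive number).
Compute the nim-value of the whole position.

Row A is a plain Nim row of size 6, so its Grundy value is 6.
Row B is a plain Nim row of size 1, so its Grundy value is 1.
The value of a disjunctive sum is the nim-sum of the parts.
Combined value = 6 ⊕ 1 = 7.

7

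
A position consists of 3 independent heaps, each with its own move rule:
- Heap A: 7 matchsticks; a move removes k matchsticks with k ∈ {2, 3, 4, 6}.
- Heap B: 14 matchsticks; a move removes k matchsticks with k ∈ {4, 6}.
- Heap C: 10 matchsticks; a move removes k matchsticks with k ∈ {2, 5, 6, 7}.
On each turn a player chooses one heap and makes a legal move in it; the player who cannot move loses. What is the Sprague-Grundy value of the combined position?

1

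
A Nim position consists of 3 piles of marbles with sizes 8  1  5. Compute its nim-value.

Compute the nim-sum pairwise:
8 ^ 1 = 9
9 ^ 5 = 12

12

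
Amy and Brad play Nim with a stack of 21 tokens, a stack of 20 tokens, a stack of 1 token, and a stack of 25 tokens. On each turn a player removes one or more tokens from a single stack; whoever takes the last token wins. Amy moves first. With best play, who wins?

Amy wins

Nim-sum: 21 ⊕ 20 ⊕ 1 ⊕ 25 = 25.
The nim-sum is 25 ≠ 0, so this is an N-position: the player to move can win; Amy has a winning move.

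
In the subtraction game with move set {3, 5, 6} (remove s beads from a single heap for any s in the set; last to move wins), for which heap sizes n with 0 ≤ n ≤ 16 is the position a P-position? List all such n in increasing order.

0, 1, 2, 9, 10, 11

Grundy values for subtraction set {3, 5, 6}:
k:     0  1  2  3  4  5  6  7  8  9 10 11 12 13 14 15 16
g(k):  0  0  0  1  1  1  2  2  2  0  0  0  1  1  1  2  2
The P-positions (g = 0) in 0..16 are 0, 1, 2, 9, 10, 11.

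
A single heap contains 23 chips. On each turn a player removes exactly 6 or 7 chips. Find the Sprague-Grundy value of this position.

1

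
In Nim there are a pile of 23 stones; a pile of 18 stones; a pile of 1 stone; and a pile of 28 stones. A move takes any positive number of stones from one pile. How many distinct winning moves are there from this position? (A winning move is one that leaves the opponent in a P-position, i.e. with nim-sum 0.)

In binary:
  10111  (23)
  10010  (18)
  00001  (1)
  11100  (28)
  -----
  11000  (24)
The overall nim-sum is X = 24. A pile of size p has a winning move iff p XOR X < p (reduce it to p XOR X).
  23: 23 XOR 24 = 15 < 23 — winning move (to 15).
  18: 18 XOR 24 = 10 < 18 — winning move (to 10).
  1: 1 XOR 24 = 25 ≥ 1 — no move.
  28: 28 XOR 24 = 4 < 28 — winning move (to 4).
That gives 3 winning moves.

3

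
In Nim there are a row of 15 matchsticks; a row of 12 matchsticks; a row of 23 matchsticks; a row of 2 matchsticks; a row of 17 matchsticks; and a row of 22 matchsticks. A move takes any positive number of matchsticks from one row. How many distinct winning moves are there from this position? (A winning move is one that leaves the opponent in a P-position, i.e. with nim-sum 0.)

3

Write each in binary and XOR column by column:
  01111  (15)
  01100  (12)
  10111  (23)
  00010  (2)
  10001  (17)
  10110  (22)
  -----
  10001  (17)
The overall nim-sum is X = 17. A row of size p has a winning move iff p XOR X < p (reduce it to p XOR X).
  15: 15 XOR 17 = 30 ≥ 15 — no move.
  12: 12 XOR 17 = 29 ≥ 12 — no move.
  23: 23 XOR 17 = 6 < 23 — winning move (to 6).
  2: 2 XOR 17 = 19 ≥ 2 — no move.
  17: 17 XOR 17 = 0 < 17 — winning move (to 0).
  22: 22 XOR 17 = 7 < 22 — winning move (to 7).
That gives 3 winning moves.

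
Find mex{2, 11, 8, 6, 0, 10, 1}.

3

The values 0, 1, 2 are all present; 3 is the first non-negative integer missing from the set.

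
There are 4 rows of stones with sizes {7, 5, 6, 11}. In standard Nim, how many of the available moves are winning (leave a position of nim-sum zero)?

Bitwise XOR of the heap sizes:
  0111  (7)
  0101  (5)
  0110  (6)
  1011  (11)
  ----
  1111  (15)
The overall nim-sum is X = 15. A row of size p has a winning move iff p XOR X < p (reduce it to p XOR X).
  7: 7 XOR 15 = 8 ≥ 7 — no move.
  5: 5 XOR 15 = 10 ≥ 5 — no move.
  6: 6 XOR 15 = 9 ≥ 6 — no move.
  11: 11 XOR 15 = 4 < 11 — winning move (to 4).
That gives 1 winning move.

1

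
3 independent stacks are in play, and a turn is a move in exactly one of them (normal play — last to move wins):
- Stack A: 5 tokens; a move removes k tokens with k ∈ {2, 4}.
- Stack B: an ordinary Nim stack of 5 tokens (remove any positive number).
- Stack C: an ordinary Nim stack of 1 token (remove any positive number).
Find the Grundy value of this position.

For stack A, compute g(0), g(1), … with moves {2, 4}:
k:     0  1  2  3  4  5
g(k):  0  0  1  1  2  2
So g(5) = 2.
Stack B is a plain Nim stack of size 5, so its Grundy value is 5.
Stack C is a plain Nim stack of size 1, so its Grundy value is 1.
By the Sprague-Grundy theorem, the Grundy value of a sum of independent games is the XOR of the component values.
Combined value = 2 ⊕ 5 ⊕ 1 = 6.

6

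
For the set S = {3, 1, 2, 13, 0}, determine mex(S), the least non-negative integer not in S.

4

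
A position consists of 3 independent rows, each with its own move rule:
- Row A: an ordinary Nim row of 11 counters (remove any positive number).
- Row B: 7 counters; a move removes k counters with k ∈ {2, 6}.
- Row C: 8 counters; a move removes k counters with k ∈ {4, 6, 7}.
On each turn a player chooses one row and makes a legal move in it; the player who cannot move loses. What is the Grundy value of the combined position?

8

Row A is a plain Nim row of size 11, so its Grundy value is 11.
Grundy values for row B (subtraction set {2, 6}):
g(0) = mex{} = 0
g(1) = mex{} = 0
g(2) = mex{0} = 1
g(3) = mex{0} = 1
g(4) = mex{1} = 0
g(5) = mex{1} = 0
g(6) = mex{0} = 1
g(7) = mex{0} = 1
So g(7) = 1.
Build the Grundy sequence for row C with g(k) = mex{g(k−s) : s ∈ {4, 6, 7}, s ≤ k}:
g(0) = mex{} = 0
g(1) = mex{} = 0
g(2) = mex{} = 0
g(3) = mex{} = 0
g(4) = mex{0} = 1
g(5) = mex{0} = 1
g(6) = mex{0} = 1
g(7) = mex{0} = 1
g(8) = mex{0,1} = 2
So g(8) = 2.
The value of a disjunctive sum is the nim-sum of the parts.
Combined value = 11 ⊕ 1 ⊕ 2 = 8.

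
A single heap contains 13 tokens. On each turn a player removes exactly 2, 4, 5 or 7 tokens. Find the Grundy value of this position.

2

Build the Grundy sequence with g(k) = mex{g(k−s) : s ∈ {2, 4, 5, 7}, s ≤ k}:
g(0) = mex{} = 0
g(1) = mex{} = 0
g(2) = mex{0} = 1
g(3) = mex{0} = 1
g(4) = mex{0,1} = 2
g(5) = mex{0,1} = 2
g(6) = mex{0,1,2} = 3
g(7) = mex{0,1,2} = 3
g(8) = mex{0,1,2,3} = 4
g(9) = mex{1,2,3} = 0
g(10) = mex{1,2,3,4} = 0
g(11) = mex{0,2,3} = 1
g(12) = mex{0,2,3,4} = 1
g(13) = mex{0,1,3,4} = 2
So g(13) = 2.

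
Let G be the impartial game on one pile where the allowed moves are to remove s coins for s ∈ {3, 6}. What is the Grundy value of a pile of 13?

1

Grundy values for subtraction set {3, 6}:
k:     0  1  2  3  4  5  6  7  8  9 10 11 12 13
g(k):  0  0  0  1  1  1  2  2  2  0  0  0  1  1
So g(13) = 1.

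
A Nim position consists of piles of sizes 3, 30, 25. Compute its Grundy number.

Nim-sum: 3 XOR 30 XOR 25 = 4.

4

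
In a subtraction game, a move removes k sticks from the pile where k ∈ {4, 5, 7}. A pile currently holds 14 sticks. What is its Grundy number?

0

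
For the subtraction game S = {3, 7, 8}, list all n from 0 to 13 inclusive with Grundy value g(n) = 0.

0, 1, 2, 6, 11, 12

Compute g(0), g(1), … for moves {3, 7, 8}:
k:     0  1  2  3  4  5  6  7  8  9 10 11 12 13
g(k):  0  0  0  1  1  1  0  2  2  1  3  0  0  2
The P-positions (g = 0) in 0..13 are 0, 1, 2, 6, 11, 12.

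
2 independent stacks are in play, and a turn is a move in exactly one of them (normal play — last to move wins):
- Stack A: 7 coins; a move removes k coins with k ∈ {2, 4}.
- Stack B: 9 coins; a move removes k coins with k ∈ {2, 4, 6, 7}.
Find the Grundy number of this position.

For stack A, compute g(0), g(1), … with moves {2, 4}:
g(0) = mex{} = 0
g(1) = mex{} = 0
g(2) = mex{0} = 1
g(3) = mex{0} = 1
g(4) = mex{0,1} = 2
g(5) = mex{0,1} = 2
g(6) = mex{1,2} = 0
g(7) = mex{1,2} = 0
So g(7) = 0.
Grundy values for stack B (subtraction set {2, 4, 6, 7}):
k:     0  1  2  3  4  5  6  7  8  9
g(k):  0  0  1  1  2  2  3  3  4  0
So g(9) = 0.
By the Sprague-Grundy theorem, the Grundy value of a sum of independent games is the XOR of the component values.
Combined value = 0 XOR 0 = 0.

0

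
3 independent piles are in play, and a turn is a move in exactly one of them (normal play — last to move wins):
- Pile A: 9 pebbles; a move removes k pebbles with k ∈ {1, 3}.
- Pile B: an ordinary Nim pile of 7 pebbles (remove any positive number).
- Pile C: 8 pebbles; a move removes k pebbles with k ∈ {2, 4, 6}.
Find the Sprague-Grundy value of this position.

For pile A, compute g(0), g(1), … with moves {1, 3}:
k:     0  1  2  3  4  5  6  7  8  9
g(k):  0  1  0  1  0  1  0  1  0  1
So g(9) = 1.
Pile B is a plain Nim pile of size 7, so its Grundy value is 7.
Grundy values for pile C (subtraction set {2, 4, 6}):
k:     0  1  2  3  4  5  6  7  8
g(k):  0  0  1  1  2  2  3  3  0
So g(8) = 0.
By the Sprague-Grundy theorem, the Grundy value of a sum of independent games is the XOR of the component values.
Combined value = 1 XOR 7 XOR 0 = 6.

6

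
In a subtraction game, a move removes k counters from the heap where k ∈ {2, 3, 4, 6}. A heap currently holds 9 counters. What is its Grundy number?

Build the Grundy sequence with g(k) = mex{g(k−s) : s ∈ {2, 3, 4, 6}, s ≤ k}:
g(0) = mex{} = 0
g(1) = mex{} = 0
g(2) = mex{0} = 1
g(3) = mex{0} = 1
g(4) = mex{0,1} = 2
g(5) = mex{0,1} = 2
g(6) = mex{0,1,2} = 3
g(7) = mex{0,1,2} = 3
g(8) = mex{1,2,3} = 0
g(9) = mex{1,2,3} = 0
So g(9) = 0.

0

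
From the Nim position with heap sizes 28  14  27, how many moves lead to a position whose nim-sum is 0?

3

Compute the nim-sum pairwise:
28 ⊕ 14 = 18
18 ⊕ 27 = 9
The overall nim-sum is X = 9. A heap of size p has a winning move iff p XOR X < p (reduce it to p XOR X).
  28: 28 XOR 9 = 21 < 28 — winning move (to 21).
  14: 14 XOR 9 = 7 < 14 — winning move (to 7).
  27: 27 XOR 9 = 18 < 27 — winning move (to 18).
That gives 3 winning moves.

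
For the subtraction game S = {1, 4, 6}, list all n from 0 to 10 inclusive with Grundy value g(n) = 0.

0, 2, 5, 7, 10

Grundy values for subtraction set {1, 4, 6}:
g(0) = mex{} = 0
g(1) = mex{0} = 1
g(2) = mex{1} = 0
g(3) = mex{0} = 1
g(4) = mex{0,1} = 2
g(5) = mex{1,2} = 0
g(6) = mex{0} = 1
g(7) = mex{1} = 0
g(8) = mex{0,2} = 1
g(9) = mex{0,1} = 2
g(10) = mex{1,2} = 0
The P-positions (g = 0) in 0..10 are 0, 2, 5, 7, 10.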